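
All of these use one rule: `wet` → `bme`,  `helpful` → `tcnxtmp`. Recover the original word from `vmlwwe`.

Two steps: reverse the string, then apply a Caesar shift of +8.
Decoding vmlwwe: shift back: v−8=n, m−8=e, l−8=d, w−8=o, w−8=o, e−8=w → nedoow; then reverse → wooden.

wooden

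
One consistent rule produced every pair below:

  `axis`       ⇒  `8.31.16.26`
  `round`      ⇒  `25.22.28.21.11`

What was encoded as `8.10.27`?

act

a is letter #1 and maps to 8: an offset of 7. Letters become their 1-based position plus 7 (so a→8, b→9, …).
Undoing it on 8.10.27: 8→(8−7)÷1=1=a, 10→(10−7)÷1=3=c, 27→(27−7)÷1=20=t.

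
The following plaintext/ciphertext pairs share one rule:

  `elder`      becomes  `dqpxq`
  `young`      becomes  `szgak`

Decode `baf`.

top

Two steps: reverse the string, then apply a Caesar shift of +12.
Reversing it on baf: shift back: b−12=p, a−12=o, f−12=t → pot; then reverse → top.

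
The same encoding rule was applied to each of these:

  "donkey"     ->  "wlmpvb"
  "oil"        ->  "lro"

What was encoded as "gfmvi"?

Each pair mirrors across the alphabet (d↔w, o↔l, n↔m): positions sum to 25. This is the alphabet-reversal cipher (Atbash): a becomes z, b becomes y, etc.
Undoing it on gfmvi: g↔t, f↔u, m↔n, v↔e, i↔r.

tuner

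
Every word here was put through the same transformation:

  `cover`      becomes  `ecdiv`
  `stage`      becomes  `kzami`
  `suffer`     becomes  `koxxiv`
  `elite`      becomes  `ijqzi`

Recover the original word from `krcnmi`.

c(2)→e(4) and o(14)→c(2) fit y≡15x+0 (mod 26); the inverse of 15 mod 26 is 7. This is an affine cipher: with a=0,…,z=25, each position x becomes (15x+0) mod 26.
Reversing it on krcnmi: k(10)→7·(10−0)≡18=s; r(17)→7·(17−0)≡15=p; c(2)→7·(2−0)≡14=o; n(13)→7·(13−0)≡13=n; m(12)→7·(12−0)≡6=g; i(8)→7·(8−0)≡4=e (all mod 26).

sponge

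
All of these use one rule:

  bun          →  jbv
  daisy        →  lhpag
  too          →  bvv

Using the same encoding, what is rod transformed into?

The shift depends on letter class: consonant b→j is +8, but vowel u→b is +7. The rule splits by letter class: vowels +7, consonants +8.
On rod: r(cons)+8=z, o(vowel)+7=v, d(cons)+8=l.

zvl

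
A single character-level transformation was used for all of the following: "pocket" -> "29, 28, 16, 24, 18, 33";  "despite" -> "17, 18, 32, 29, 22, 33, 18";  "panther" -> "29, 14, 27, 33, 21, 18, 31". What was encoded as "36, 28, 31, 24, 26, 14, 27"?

workman

p is letter #16 and maps to 29: an offset of 13. Each letter is replaced by its alphabet position (a=1..z=26) + 13.
Undoing it on 36, 28, 31, 24, 26, 14, 27: 36→(36−13)÷1=23=w, 28→(28−13)÷1=15=o, 31→(31−13)÷1=18=r, 24→(24−13)÷1=11=k, 26→(26−13)÷1=13=m, 14→(14−13)÷1=1=a, 27→(27−13)÷1=14=n.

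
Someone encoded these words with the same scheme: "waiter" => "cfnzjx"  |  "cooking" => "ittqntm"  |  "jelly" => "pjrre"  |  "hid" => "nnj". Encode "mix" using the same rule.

The shift depends on letter class: consonant w→c is +6, but vowel a→f is +5. Two shifts are in play — +5 for a/e/i/o/u, +6 for every other letter.
For mix: m(cons)+6=s, i(vowel)+5=n, x(cons)+6=d.

snd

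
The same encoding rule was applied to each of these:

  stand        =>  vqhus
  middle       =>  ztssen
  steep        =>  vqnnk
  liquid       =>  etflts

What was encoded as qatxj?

Each letter's alphabet position (a=0..z=25) is mapped through 21·x+7 mod 26 — an affine cipher.
Undoing it on qatxj: q(16)→5·(16−7)≡19=t; a(0)→5·(0−7)≡17=r; t(19)→5·(19−7)≡8=i; x(23)→5·(23−7)≡2=c; j(9)→5·(9−7)≡10=k (all mod 26).

trick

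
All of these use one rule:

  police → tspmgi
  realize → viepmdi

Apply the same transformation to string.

wxvmrk

Compare letters: p→t is +4, o→s is +4, l→p is +4 — a constant shift. This is a Caesar cipher with shift 4.
For string: s+4=w, t+4=x, r+4=v, i+4=m, n+4=r, g+4=k.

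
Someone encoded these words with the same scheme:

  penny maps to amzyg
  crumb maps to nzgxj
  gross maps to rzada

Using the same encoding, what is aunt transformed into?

Shifts by position in penny: pos 0: p→a (+11), pos 1: e→m (+8), pos 2: n→z (+12), pos 3: n→y (+11), pos 4: y→g (+8) — repeating every 3. A repeating key of period 3 is used — shifts +11, +8, +12 over and over.
For aunt: a+11=l, u+8=c, n+12=z, t+11=e.

lcze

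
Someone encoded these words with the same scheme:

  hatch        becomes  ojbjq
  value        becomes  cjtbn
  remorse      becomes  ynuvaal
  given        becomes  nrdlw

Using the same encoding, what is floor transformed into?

The shifts repeat in a cycle of length 3: positions 0,1,… shift by +7, +9, +8, then the pattern repeats.
For floor: f+7=m, l+9=u, o+8=w, o+7=v, r+9=a.

muwva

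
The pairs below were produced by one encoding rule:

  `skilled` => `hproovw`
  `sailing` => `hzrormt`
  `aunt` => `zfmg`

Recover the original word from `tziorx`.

Each pair mirrors across the alphabet (s↔h, k↔p, i↔r): positions sum to 25. Letters are reflected about the middle of the alphabet (position → 25−position): Atbash.
Reversing it on tziorx: t↔g, z↔a, i↔r, o↔l, r↔i, x↔c.

garlic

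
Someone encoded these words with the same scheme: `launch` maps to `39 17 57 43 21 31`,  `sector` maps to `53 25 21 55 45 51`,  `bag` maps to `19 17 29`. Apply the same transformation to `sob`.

l(#12)→39 and a(#1)→17: differences scale by 2, so n = 2·pos + 15. The formula is n = 2×(alphabet index, a=1) + 15.
For sob: s=19→53, o=15→45, b=2→19.

53 45 19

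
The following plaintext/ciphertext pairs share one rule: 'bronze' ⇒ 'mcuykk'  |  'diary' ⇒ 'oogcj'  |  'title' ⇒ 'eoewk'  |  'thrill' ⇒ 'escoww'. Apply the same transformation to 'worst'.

The shift depends on letter class: consonant b→m is +11, but vowel o→u is +6. Vowels shift forward by 6 and consonants shift forward by 11.
On worst: w(cons)+11=h, o(vowel)+6=u, r(cons)+11=c, s(cons)+11=d, t(cons)+11=e.

hucde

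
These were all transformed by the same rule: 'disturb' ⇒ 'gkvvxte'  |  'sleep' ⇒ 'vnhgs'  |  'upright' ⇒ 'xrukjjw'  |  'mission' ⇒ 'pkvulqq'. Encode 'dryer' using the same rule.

Shifts by position in disturb: pos 0: d→g (+3), pos 1: i→k (+2), pos 2: s→v (+3), pos 3: t→v (+2) — repeating every 2. The shifts repeat in a cycle of length 2: positions 0,1,… shift by +3, +2, then the pattern repeats.
On dryer: d+3=g, r+2=t, y+3=b, e+2=g, r+3=u.

gtbgu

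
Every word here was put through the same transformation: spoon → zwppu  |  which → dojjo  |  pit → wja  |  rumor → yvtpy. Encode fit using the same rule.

The shift depends on letter class: consonant s→z is +7, but vowel o→p is +1. The rule splits by letter class: vowels +1, consonants +7.
On fit: f(cons)+7=m, i(vowel)+1=j, t(cons)+7=a.

mja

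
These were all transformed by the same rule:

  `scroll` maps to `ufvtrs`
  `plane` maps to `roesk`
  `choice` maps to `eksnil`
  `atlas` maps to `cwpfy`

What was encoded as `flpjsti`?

In scroll: s→u is +2, c→f is +3, r→v is +4, o→t is +5 — the shift increases by 1 each position. Letter i (0-indexed) is shifted by i+2, so successive shifts are 2, 3, 4, ….
Undoing it on flpjsti: f−2=d, l−3=i, p−4=l, j−5=e, s−6=m, t−7=m, i−8=a.

dilemma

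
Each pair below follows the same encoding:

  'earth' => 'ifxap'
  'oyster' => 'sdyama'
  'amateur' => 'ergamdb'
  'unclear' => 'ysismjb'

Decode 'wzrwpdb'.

In earth: e→i is +4, a→f is +5, r→x is +6, t→a is +7 — the shift increases by 1 each position. The shift increases by 1 at each position, starting from +4: 4, 5, 6, ….
Reversing it on wzrwpdb: w−4=s, z−5=u, r−6=l, w−7=p, p−8=h, d−9=u, b−10=r.

sulphur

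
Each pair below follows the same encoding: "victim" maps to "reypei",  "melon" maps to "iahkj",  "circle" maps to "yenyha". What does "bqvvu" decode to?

fuzzy

Compare letters: v→r is +22, i→e is +22, c→y is +22 — a constant shift. It's a constant shift of +22 (ROT22).
Decoding bqvvu: b−22=f, q−22=u, v−22=z, v−22=z, u−22=y.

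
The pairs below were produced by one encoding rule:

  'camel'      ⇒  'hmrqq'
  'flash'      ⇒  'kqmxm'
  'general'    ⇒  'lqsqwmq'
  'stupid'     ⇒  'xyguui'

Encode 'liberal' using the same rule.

qugqwmq

Two shifts are in play — +12 for a/e/i/o/u, +5 for every other letter.
For liberal: l(cons)+5=q, i(vowel)+12=u, b(cons)+5=g, e(vowel)+12=q, r(cons)+5=w, a(vowel)+12=m, l(cons)+5=q.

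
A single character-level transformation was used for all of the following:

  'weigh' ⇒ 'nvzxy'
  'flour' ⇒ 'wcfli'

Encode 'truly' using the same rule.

It's a constant shift of +17 (ROT17).
For truly: t+17=k, r+17=i, u+17=l, l+17=c, y+17=p.

kilcp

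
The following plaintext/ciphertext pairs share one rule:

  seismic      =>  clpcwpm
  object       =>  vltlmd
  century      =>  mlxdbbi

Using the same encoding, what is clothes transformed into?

mvvdrlc

The shift depends on letter class: consonant s→c is +10, but vowel e→l is +7. Vowels shift forward by 7 and consonants shift forward by 10.
For clothes: c(cons)+10=m, l(cons)+10=v, o(vowel)+7=v, t(cons)+10=d, h(cons)+10=r, e(vowel)+7=l, s(cons)+10=c.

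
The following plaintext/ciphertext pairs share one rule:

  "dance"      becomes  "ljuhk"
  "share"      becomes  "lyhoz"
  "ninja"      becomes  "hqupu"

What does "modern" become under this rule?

uylkvt

The output letters match the input read backwards, each shifted +7: dance reversed is ecnad. Read the word backwards and shift each letter +7.
For modern: reverse → nredom; then shift: n+7=u, r+7=y, e+7=l, d+7=k, o+7=v, m+7=t.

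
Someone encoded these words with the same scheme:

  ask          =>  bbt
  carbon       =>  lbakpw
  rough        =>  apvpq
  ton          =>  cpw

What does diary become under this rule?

mjbah

The shift depends on letter class: consonant s→b is +9, but vowel a→b is +1. Vowels shift forward by 1 and consonants shift forward by 9.
For diary: d(cons)+9=m, i(vowel)+1=j, a(vowel)+1=b, r(cons)+9=a, y(cons)+9=h.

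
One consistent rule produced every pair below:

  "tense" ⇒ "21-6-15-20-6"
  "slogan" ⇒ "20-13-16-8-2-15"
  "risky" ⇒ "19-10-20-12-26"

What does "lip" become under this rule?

13-10-17

The number is (letter's place in the alphabet, a=1) + 1.
On lip: l=12→13, i=9→10, p=16→17.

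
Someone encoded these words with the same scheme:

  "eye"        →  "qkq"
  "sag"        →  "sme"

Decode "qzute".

The output letters match the input read backwards, each shifted +12: eye reversed is eye. Read the word backwards and shift each letter +12.
Decoding qzute: shift back: q−12=e, z−12=n, u−12=i, t−12=h, e−12=s → enihs; then reverse → shine.

shine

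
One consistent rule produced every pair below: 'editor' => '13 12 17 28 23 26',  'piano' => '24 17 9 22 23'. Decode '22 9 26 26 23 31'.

narrow

e is letter #5 and maps to 13: an offset of 8. The number is (letter's place in the alphabet, a=1) + 8.
Undoing it on 22 9 26 26 23 31: 22→(22−8)÷1=14=n, 9→(9−8)÷1=1=a, 26→(26−8)÷1=18=r, 26→(26−8)÷1=18=r, 23→(23−8)÷1=15=o, 31→(31−8)÷1=23=w.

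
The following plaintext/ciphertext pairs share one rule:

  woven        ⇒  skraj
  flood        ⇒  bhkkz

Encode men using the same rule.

iaj

This is a Caesar cipher with shift 22.
Applying it to men: m+22=i, e+22=a, n+22=j.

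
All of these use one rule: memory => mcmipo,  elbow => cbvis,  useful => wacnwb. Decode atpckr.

m(12)→m(12) and e(4)→c(2) fit y≡11x+10 (mod 26); the inverse of 11 mod 26 is 19. Treating letters as 0–25, the rule is x ↦ 11x + 10 (mod 26).
Decoding atpckr: a(0)→19·(0−10)≡18=s; t(19)→19·(19−10)≡15=p; p(15)→19·(15−10)≡17=r; c(2)→19·(2−10)≡4=e; k(10)→19·(10−10)≡0=a; r(17)→19·(17−10)≡3=d (all mod 26).

spread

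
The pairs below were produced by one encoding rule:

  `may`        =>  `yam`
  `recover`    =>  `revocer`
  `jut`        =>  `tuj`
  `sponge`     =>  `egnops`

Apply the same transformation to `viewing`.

The output letters match the input read backwards: may reversed is yam. The word is simply reversed.
Applying it to viewing: reverse → gniweiv.

gniweiv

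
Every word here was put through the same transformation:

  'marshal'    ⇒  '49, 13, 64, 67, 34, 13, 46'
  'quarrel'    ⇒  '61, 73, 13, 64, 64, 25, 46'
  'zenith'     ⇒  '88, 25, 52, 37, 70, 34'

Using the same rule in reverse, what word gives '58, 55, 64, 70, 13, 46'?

m(#13)→49 and a(#1)→13: differences scale by 3, so n = 3·pos + 10. Each letter becomes 3×(its alphabet position, a=1..z=26) + 10.
Decoding 58, 55, 64, 70, 13, 46: 58→(58−10)÷3=16=p, 55→(55−10)÷3=15=o, 64→(64−10)÷3=18=r, 70→(70−10)÷3=20=t, 13→(13−10)÷3=1=a, 46→(46−10)÷3=12=l.

portal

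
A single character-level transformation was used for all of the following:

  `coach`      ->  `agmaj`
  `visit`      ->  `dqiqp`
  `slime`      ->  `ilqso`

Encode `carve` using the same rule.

ambdo

c(2)→a(0) and o(14)→g(6) fit y≡7x+12 (mod 26); the inverse of 7 mod 26 is 15. Treating letters as 0–25, the rule is x ↦ 7x + 12 (mod 26).
Applying it to carve: c(2)→7·2+12≡0=a; a(0)→7·0+12≡12=m; r(17)→7·17+12≡1=b; v(21)→7·21+12≡3=d; e(4)→7·4+12≡14=o (all mod 26).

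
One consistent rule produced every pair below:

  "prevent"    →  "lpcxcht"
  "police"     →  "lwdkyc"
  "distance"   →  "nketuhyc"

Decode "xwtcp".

voter

p(15)→l(11) and r(17)→p(15) fit y≡15x+20 (mod 26); the inverse of 15 mod 26 is 7. Treating letters as 0–25, the rule is x ↦ 15x + 20 (mod 26).
Reversing it on xwtcp: x(23)→7·(23−20)≡21=v; w(22)→7·(22−20)≡14=o; t(19)→7·(19−20)≡19=t; c(2)→7·(2−20)≡4=e; p(15)→7·(15−20)≡17=r (all mod 26).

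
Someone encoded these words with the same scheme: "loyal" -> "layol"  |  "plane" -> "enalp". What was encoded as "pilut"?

tulip

The output letters match the input read backwards: loyal reversed is layol. The word is simply reversed.
Undoing it on pilut: then reverse → tulip.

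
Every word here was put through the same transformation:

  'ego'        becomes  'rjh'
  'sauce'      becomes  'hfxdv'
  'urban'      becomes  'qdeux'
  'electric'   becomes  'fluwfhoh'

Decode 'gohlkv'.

The output letters match the input read backwards, each shifted +3: ego reversed is oge. Two steps: reverse the string, then apply a Caesar shift of +3.
Decoding gohlkv: shift back: g−3=d, o−3=l, h−3=e, l−3=i, k−3=h, v−3=s → dleihs; then reverse → shield.

shield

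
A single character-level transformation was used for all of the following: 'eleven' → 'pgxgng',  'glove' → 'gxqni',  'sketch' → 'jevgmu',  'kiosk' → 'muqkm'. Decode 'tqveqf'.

doctor

The output letters match the input read backwards, each shifted +2: eleven reversed is nevele. Read the word backwards and shift each letter +2.
Decoding tqveqf: shift back: t−2=r, q−2=o, v−2=t, e−2=c, q−2=o, f−2=d → rotcod; then reverse → doctor.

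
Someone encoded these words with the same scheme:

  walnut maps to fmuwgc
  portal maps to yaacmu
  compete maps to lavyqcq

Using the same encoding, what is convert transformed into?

The shift depends on letter class: consonant w→f is +9, but vowel a→m is +12. The rule splits by letter class: vowels +12, consonants +9.
For convert: c(cons)+9=l, o(vowel)+12=a, n(cons)+9=w, v(cons)+9=e, e(vowel)+12=q, r(cons)+9=a, t(cons)+9=c.

laweqac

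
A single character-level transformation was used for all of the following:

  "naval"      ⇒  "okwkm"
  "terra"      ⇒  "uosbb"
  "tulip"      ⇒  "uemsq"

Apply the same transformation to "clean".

dvfko

The shifts repeat in a cycle of length 2: positions 0,1,… shift by +1, +10, then the pattern repeats.
On clean: c+1=d, l+10=v, e+1=f, a+10=k, n+1=o.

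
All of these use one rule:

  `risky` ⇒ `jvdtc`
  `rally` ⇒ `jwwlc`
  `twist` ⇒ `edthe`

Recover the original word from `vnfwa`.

pluck

The output letters match the input read backwards, each shifted +11: risky reversed is yksir. Two steps: reverse the string, then apply a Caesar shift of +11.
Decoding vnfwa: shift back: v−11=k, n−11=c, f−11=u, w−11=l, a−11=p → kculp; then reverse → pluck.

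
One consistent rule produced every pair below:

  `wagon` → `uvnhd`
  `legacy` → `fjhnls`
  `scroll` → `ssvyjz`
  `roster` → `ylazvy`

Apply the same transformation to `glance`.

ljuhsn

The output letters match the input read backwards, each shifted +7: wagon reversed is nogaw. The word is reversed, then every letter is shifted forward by 7.
For glance: reverse → ecnalg; then shift: e+7=l, c+7=j, n+7=u, a+7=h, l+7=s, g+7=n.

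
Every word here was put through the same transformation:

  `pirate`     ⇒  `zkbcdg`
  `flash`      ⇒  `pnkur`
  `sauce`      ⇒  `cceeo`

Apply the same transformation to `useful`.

Shifts by position in pirate: pos 0: p→z (+10), pos 1: i→k (+2), pos 2: r→b (+10), pos 3: a→c (+2) — repeating every 2. It's a Vigenère-style cipher with numeric key [10,2]: position i shifts by key[i mod 2].
On useful: u+10=e, s+2=u, e+10=o, f+2=h, u+10=e, l+2=n.

euohen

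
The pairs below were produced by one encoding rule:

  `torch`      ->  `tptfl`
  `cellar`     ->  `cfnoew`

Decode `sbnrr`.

salon

Letter i (0-indexed) is shifted by i+0, so successive shifts are 0, 1, 2, ….
Reversing it on sbnrr: s−0=s, b−1=a, n−2=l, r−3=o, r−4=n.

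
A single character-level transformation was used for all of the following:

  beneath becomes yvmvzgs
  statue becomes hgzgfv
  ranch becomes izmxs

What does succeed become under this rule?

hfxxvvw

Each pair mirrors across the alphabet (b↔y, e↔v, n↔m): positions sum to 25. Each letter is replaced by its mirror in the alphabet: a↔z, b↔y, c↔x, and so on (the Atbash cipher).
For succeed: s↔h, u↔f, c↔x, c↔x, e↔v, e↔v, d↔w.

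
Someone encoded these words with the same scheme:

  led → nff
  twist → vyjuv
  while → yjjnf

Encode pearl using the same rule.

The shift depends on letter class: consonant l→n is +2, but vowel e→f is +1. The rule splits by letter class: vowels +1, consonants +2.
On pearl: p(cons)+2=r, e(vowel)+1=f, a(vowel)+1=b, r(cons)+2=t, l(cons)+2=n.

rfbtn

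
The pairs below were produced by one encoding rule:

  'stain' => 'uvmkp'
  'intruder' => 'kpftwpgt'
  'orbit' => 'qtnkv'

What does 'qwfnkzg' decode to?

outline

Shifts by position in stain: pos 0: s→u (+2), pos 1: t→v (+2), pos 2: a→m (+12), pos 3: i→k (+2), pos 4: n→p (+2) — repeating every 3. It's a Vigenère-style cipher with numeric key [2,2,12]: position i shifts by key[i mod 3].
Reversing it on qwfnkzg: q−2=o, w−2=u, f−12=t, n−2=l, k−2=i, z−12=n, g−2=e.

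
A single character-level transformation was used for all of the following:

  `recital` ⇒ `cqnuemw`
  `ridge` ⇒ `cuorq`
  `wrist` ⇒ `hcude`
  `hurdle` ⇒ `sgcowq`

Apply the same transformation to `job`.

The shift depends on letter class: consonant r→c is +11, but vowel e→q is +12. Vowels shift forward by 12 and consonants shift forward by 11.
Applying it to job: j(cons)+11=u, o(vowel)+12=a, b(cons)+11=m.

uam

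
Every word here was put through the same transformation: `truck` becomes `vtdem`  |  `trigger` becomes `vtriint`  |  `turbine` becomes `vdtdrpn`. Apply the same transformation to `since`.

The shift depends on letter class: consonant t→v is +2, but vowel u→d is +9. Two shifts are in play — +9 for a/e/i/o/u, +2 for every other letter.
Applying it to since: s(cons)+2=u, i(vowel)+9=r, n(cons)+2=p, c(cons)+2=e, e(vowel)+9=n.

urpen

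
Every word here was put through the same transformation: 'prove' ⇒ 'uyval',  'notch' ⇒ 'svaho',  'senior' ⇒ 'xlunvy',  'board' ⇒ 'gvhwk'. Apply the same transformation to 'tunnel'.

ybusls

Shifts by position in prove: pos 0: p→u (+5), pos 1: r→y (+7), pos 2: o→v (+7), pos 3: v→a (+5), pos 4: e→l (+7) — repeating every 3. The shifts repeat in a cycle of length 3: positions 0,1,… shift by +5, +7, +7, then the pattern repeats.
For tunnel: t+5=y, u+7=b, n+7=u, n+5=s, e+7=l, l+7=s.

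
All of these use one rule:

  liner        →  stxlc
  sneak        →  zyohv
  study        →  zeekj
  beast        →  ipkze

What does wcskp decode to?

Shifts by position in liner: pos 0: l→s (+7), pos 1: i→t (+11), pos 2: n→x (+10), pos 3: e→l (+7), pos 4: r→c (+11) — repeating every 3. The shifts repeat in a cycle of length 3: positions 0,1,… shift by +7, +11, +10, then the pattern repeats.
Reversing it on wcskp: w−7=p, c−11=r, s−10=i, k−7=d, p−11=e.

pride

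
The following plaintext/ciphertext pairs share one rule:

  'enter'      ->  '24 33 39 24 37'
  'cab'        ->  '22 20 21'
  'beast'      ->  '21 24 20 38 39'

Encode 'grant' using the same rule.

e is letter #5 and maps to 24: an offset of 19. The number is (letter's place in the alphabet, a=1) + 19.
For grant: g=7→26, r=18→37, a=1→20, n=14→33, t=20→39.

26 37 20 33 39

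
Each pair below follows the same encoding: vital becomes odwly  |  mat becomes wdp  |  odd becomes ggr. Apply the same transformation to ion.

qrl

The word is reversed, then every letter is shifted forward by 3.
On ion: reverse → noi; then shift: n+3=q, o+3=r, i+3=l.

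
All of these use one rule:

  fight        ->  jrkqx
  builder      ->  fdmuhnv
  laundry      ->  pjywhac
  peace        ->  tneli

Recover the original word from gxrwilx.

connect

Shifts by position in fight: pos 0: f→j (+4), pos 1: i→r (+9), pos 2: g→k (+4), pos 3: h→q (+9) — repeating every 2. The shifts repeat in a cycle of length 2: positions 0,1,… shift by +4, +9, then the pattern repeats.
Undoing it on gxrwilx: g−4=c, x−9=o, r−4=n, w−9=n, i−4=e, l−9=c, x−4=t.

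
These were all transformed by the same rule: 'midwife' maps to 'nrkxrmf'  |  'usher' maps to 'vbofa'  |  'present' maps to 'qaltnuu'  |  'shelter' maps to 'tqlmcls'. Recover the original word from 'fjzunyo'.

eastern

Shifts by position in midwife: pos 0: m→n (+1), pos 1: i→r (+9), pos 2: d→k (+7), pos 3: w→x (+1), pos 4: i→r (+9), pos 5: f→m (+7) — repeating every 3. A repeating key of period 3 is used — shifts +1, +9, +7 over and over.
Decoding fjzunyo: f−1=e, j−9=a, z−7=s, u−1=t, n−9=e, y−7=r, o−1=n.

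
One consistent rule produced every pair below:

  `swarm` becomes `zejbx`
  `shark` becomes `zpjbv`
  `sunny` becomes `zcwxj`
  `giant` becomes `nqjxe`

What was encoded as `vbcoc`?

otter

The shift increases by 1 at each position, starting from +7: 7, 8, 9, ….
Reversing it on vbcoc: v−7=o, b−8=t, c−9=t, o−10=e, c−11=r.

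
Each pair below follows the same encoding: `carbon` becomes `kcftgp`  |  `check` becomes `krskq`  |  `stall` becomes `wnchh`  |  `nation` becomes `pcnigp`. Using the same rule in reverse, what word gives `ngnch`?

c(2)→k(10) and a(0)→c(2) fit y≡17x+2 (mod 26); the inverse of 17 mod 26 is 23. Each letter's alphabet position (a=0..z=25) is mapped through 17·x+2 mod 26 — an affine cipher.
Decoding ngnch: n(13)→23·(13−2)≡19=t; g(6)→23·(6−2)≡14=o; n(13)→23·(13−2)≡19=t; c(2)→23·(2−2)≡0=a; h(7)→23·(7−2)≡11=l (all mod 26).

total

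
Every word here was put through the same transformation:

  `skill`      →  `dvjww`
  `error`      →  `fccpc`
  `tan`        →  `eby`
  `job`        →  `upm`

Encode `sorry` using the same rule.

dpccj

The shift depends on letter class: consonant s→d is +11, but vowel i→j is +1. The rule splits by letter class: vowels +1, consonants +11.
For sorry: s(cons)+11=d, o(vowel)+1=p, r(cons)+11=c, r(cons)+11=c, y(cons)+11=j.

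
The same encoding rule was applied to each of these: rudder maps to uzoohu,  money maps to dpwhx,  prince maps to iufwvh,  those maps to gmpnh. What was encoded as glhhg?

r(17)→u(20) and u(20)→z(25) fit y≡19x+9 (mod 26); the inverse of 19 mod 26 is 11. This is an affine cipher: with a=0,…,z=25, each position x becomes (19x+9) mod 26.
Undoing it on glhhg: g(6)→11·(6−9)≡19=t; l(11)→11·(11−9)≡22=w; h(7)→11·(7−9)≡4=e; h(7)→11·(7−9)≡4=e; g(6)→11·(6−9)≡19=t (all mod 26).

tweet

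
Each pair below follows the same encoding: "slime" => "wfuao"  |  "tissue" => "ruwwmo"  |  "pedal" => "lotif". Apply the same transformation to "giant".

s(18)→w(22) and l(11)→f(5) fit y≡21x+8 (mod 26); the inverse of 21 mod 26 is 5. Treating letters as 0–25, the rule is x ↦ 21x + 8 (mod 26).
Applying it to giant: g(6)→21·6+8≡4=e; i(8)→21·8+8≡20=u; a(0)→21·0+8≡8=i; n(13)→21·13+8≡21=v; t(19)→21·19+8≡17=r (all mod 26).

euivr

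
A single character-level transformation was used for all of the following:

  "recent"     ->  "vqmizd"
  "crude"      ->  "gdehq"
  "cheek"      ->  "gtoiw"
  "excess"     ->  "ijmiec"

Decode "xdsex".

trial

It's a Vigenère-style cipher with numeric key [4,12,10]: position i shifts by key[i mod 3].
Decoding xdsex: x−4=t, d−12=r, s−10=i, e−4=a, x−12=l.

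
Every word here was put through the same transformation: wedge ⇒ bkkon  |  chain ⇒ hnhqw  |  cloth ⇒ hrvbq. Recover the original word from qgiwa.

labor

In wedge: w→b is +5, e→k is +6, d→k is +7, g→o is +8 — the shift increases by 1 each position. Letter i (0-indexed) is shifted by i+5, so successive shifts are 5, 6, 7, ….
Decoding qgiwa: q−5=l, g−6=a, i−7=b, w−8=o, a−9=r.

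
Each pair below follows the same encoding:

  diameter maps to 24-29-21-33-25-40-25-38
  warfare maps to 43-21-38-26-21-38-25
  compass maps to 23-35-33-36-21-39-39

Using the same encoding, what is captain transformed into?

d is letter #4 and maps to 24: an offset of 20. Each letter is replaced by its alphabet position (a=1..z=26) + 20.
On captain: c=3→23, a=1→21, p=16→36, t=20→40, a=1→21, i=9→29, n=14→34.

23-21-36-40-21-29-34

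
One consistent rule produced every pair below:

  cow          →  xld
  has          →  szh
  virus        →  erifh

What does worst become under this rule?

dlihg

Each pair mirrors across the alphabet (c↔x, o↔l, w↔d): positions sum to 25. This is the alphabet-reversal cipher (Atbash): a becomes z, b becomes y, etc.
For worst: w↔d, o↔l, r↔i, s↔h, t↔g.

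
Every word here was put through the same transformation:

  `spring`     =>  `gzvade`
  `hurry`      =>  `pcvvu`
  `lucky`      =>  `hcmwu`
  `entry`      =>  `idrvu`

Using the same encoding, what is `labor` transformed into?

hqbov

s(18)→g(6) and p(15)→z(25) fit y≡11x+16 (mod 26); the inverse of 11 mod 26 is 19. Treating letters as 0–25, the rule is x ↦ 11x + 16 (mod 26).
For labor: l(11)→11·11+16≡7=h; a(0)→11·0+16≡16=q; b(1)→11·1+16≡1=b; o(14)→11·14+16≡14=o; r(17)→11·17+16≡21=v (all mod 26).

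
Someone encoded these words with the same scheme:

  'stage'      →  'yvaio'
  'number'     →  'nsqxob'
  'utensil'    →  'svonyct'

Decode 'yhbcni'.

s(18)→y(24) and t(19)→v(21) fit y≡23x+0 (mod 26); the inverse of 23 mod 26 is 17. This is an affine cipher: with a=0,…,z=25, each position x becomes (23x+0) mod 26.
Reversing it on yhbcni: y(24)→17·(24−0)≡18=s; h(7)→17·(7−0)≡15=p; b(1)→17·(1−0)≡17=r; c(2)→17·(2−0)≡8=i; n(13)→17·(13−0)≡13=n; i(8)→17·(8−0)≡6=g (all mod 26).

spring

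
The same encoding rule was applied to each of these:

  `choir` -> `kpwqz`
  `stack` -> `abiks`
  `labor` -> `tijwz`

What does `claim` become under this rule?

Compare letters: c→k is +8, h→p is +8, o→w is +8 — a constant shift. Each letter is shifted forward by 8 in the alphabet (a Caesar shift of +8).
Applying it to claim: c+8=k, l+8=t, a+8=i, i+8=q, m+8=u.

ktiqu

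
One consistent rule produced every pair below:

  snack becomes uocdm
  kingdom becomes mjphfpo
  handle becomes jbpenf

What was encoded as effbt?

Shifts by position in snack: pos 0: s→u (+2), pos 1: n→o (+1), pos 2: a→c (+2), pos 3: c→d (+1) — repeating every 2. The shifts repeat in a cycle of length 2: positions 0,1,… shift by +2, +1, then the pattern repeats.
Undoing it on effbt: e−2=c, f−1=e, f−2=d, b−1=a, t−2=r.

cedar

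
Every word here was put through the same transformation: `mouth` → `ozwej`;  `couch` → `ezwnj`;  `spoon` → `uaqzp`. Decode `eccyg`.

A repeating key of period 2 is used — shifts +2, +11 over and over.
Decoding eccyg: e−2=c, c−11=r, c−2=a, y−11=n, g−2=e.

crane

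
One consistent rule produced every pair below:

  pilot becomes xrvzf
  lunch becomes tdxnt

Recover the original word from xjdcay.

patrol

In pilot: p→x is +8, i→r is +9, l→v is +10, o→z is +11 — the shift increases by 1 each position. Each letter shifts forward by (position + 8), i.e. 8, 9, 10, … — the shift grows by one for each successive letter.
Decoding xjdcay: x−8=p, j−9=a, d−10=t, c−11=r, a−12=o, y−13=l.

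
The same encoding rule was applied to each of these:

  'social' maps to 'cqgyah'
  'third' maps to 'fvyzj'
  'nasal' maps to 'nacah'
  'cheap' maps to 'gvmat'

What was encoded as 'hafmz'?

later

This is an affine cipher: with a=0,…,z=25, each position x becomes (3x+0) mod 26.
Reversing it on hafmz: h(7)→9·(7−0)≡11=l; a(0)→9·(0−0)≡0=a; f(5)→9·(5−0)≡19=t; m(12)→9·(12−0)≡4=e; z(25)→9·(25−0)≡17=r (all mod 26).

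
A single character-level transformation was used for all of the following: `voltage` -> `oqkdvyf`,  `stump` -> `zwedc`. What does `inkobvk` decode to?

already

The output letters match the input read backwards, each shifted +10: voltage reversed is egatlov. Read the word backwards and shift each letter +10.
Undoing it on inkobvk: shift back: i−10=y, n−10=d, k−10=a, o−10=e, b−10=r, v−10=l, k−10=a → ydaerla; then reverse → already.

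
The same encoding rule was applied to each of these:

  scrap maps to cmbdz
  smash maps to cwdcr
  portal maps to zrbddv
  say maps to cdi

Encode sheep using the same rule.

crhhz

The shift depends on letter class: consonant s→c is +10, but vowel a→d is +3. The rule splits by letter class: vowels +3, consonants +10.
Applying it to sheep: s(cons)+10=c, h(cons)+10=r, e(vowel)+3=h, e(vowel)+3=h, p(cons)+10=z.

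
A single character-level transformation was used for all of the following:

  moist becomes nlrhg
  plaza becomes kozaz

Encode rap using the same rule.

Each pair mirrors across the alphabet (m↔n, o↔l, i↔r): positions sum to 25. This is the alphabet-reversal cipher (Atbash): a becomes z, b becomes y, etc.
Applying it to rap: r↔i, a↔z, p↔k.

izk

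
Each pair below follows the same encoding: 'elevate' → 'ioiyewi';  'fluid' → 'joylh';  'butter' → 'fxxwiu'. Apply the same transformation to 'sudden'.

wxhgiq

Shifts by position in elevate: pos 0: e→i (+4), pos 1: l→o (+3), pos 2: e→i (+4), pos 3: v→y (+3) — repeating every 2. A repeating key of period 2 is used — shifts +4, +3 over and over.
On sudden: s+4=w, u+3=x, d+4=h, d+3=g, e+4=i, n+3=q.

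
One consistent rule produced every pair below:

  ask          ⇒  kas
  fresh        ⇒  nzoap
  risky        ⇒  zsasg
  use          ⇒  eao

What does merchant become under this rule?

The shift depends on letter class: consonant s→a is +8, but vowel a→k is +10. Vowels shift forward by 10 and consonants shift forward by 8.
On merchant: m(cons)+8=u, e(vowel)+10=o, r(cons)+8=z, c(cons)+8=k, h(cons)+8=p, a(vowel)+10=k, n(cons)+8=v, t(cons)+8=b.

uozkpkvb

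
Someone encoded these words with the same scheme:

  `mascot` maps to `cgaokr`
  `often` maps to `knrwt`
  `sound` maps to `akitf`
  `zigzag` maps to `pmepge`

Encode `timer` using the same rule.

rmcwj

This is an affine cipher: with a=0,…,z=25, each position x becomes (17x+6) mod 26.
Applying it to timer: t(19)→17·19+6≡17=r; i(8)→17·8+6≡12=m; m(12)→17·12+6≡2=c; e(4)→17·4+6≡22=w; r(17)→17·17+6≡9=j (all mod 26).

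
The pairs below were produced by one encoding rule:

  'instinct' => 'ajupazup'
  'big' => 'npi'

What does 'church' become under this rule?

ojyboj

Two steps: reverse the string, then apply a Caesar shift of +7.
Applying it to church: reverse → hcruhc; then shift: h+7=o, c+7=j, r+7=y, u+7=b, h+7=o, c+7=j.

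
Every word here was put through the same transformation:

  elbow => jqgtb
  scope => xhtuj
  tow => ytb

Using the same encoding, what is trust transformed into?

ywzxy

Each letter is shifted forward by 5 in the alphabet (a Caesar shift of +5).
For trust: t+5=y, r+5=w, u+5=z, s+5=x, t+5=y.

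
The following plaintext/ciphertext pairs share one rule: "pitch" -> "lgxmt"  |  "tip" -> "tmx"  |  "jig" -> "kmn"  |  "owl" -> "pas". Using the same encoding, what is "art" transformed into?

The output letters match the input read backwards, each shifted +4: pitch reversed is hctip. Two steps: reverse the string, then apply a Caesar shift of +4.
Applying it to art: reverse → tra; then shift: t+4=x, r+4=v, a+4=e.

xve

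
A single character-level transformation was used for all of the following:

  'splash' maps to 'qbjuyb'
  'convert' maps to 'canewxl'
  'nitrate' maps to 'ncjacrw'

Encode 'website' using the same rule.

The output letters match the input read backwards, each shifted +9: splash reversed is hsalps. Two steps: reverse the string, then apply a Caesar shift of +9.
For website: reverse → etisbew; then shift: e+9=n, t+9=c, i+9=r, s+9=b, b+9=k, e+9=n, w+9=f.

ncrbknf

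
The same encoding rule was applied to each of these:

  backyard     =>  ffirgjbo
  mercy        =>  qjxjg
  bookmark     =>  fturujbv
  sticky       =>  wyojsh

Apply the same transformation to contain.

The shift increases by 1 at each position, starting from +4: 4, 5, 6, ….
On contain: c+4=g, o+5=t, n+6=t, t+7=a, a+8=i, i+9=r, n+10=x.

gttairx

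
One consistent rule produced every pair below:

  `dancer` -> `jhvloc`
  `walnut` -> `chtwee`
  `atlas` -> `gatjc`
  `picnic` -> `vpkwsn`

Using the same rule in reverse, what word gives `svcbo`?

In dancer: d→j is +6, a→h is +7, n→v is +8, c→l is +9 — the shift increases by 1 each position. Each letter shifts forward by (position + 6), i.e. 6, 7, 8, … — the shift grows by one for each successive letter.
Undoing it on svcbo: s−6=m, v−7=o, c−8=u, b−9=s, o−10=e.

mouse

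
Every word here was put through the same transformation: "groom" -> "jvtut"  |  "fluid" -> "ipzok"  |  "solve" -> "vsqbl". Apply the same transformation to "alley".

In groom: g→j is +3, r→v is +4, o→t is +5, o→u is +6 — the shift increases by 1 each position. Each letter shifts forward by (position + 3), i.e. 3, 4, 5, … — the shift grows by one for each successive letter.
Applying it to alley: a+3=d, l+4=p, l+5=q, e+6=k, y+7=f.

dpqkf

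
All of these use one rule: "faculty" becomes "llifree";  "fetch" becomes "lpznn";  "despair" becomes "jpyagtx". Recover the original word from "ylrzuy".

saloon

Shifts by position in faculty: pos 0: f→l (+6), pos 1: a→l (+11), pos 2: c→i (+6), pos 3: u→f (+11) — repeating every 2. A repeating key of period 2 is used — shifts +6, +11 over and over.
Decoding ylrzuy: y−6=s, l−11=a, r−6=l, z−11=o, u−6=o, y−11=n.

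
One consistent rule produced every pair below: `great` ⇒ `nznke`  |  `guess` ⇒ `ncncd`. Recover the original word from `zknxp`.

In great: g→n is +7, r→z is +8, e→n is +9, a→k is +10 — the shift increases by 1 each position. Letter i (0-indexed) is shifted by i+7, so successive shifts are 7, 8, 9, ….
Decoding zknxp: z−7=s, k−8=c, n−9=e, x−10=n, p−11=e.

scene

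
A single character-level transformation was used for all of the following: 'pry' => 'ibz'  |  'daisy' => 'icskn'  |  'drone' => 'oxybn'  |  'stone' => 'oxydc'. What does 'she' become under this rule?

The output letters match the input read backwards, each shifted +10: pry reversed is yrp. Two steps: reverse the string, then apply a Caesar shift of +10.
Applying it to she: reverse → ehs; then shift: e+10=o, h+10=r, s+10=c.

orc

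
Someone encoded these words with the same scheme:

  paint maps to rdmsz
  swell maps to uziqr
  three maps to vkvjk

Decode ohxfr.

metal

The shift increases by 1 at each position, starting from +2: 2, 3, 4, ….
Decoding ohxfr: o−2=m, h−3=e, x−4=t, f−5=a, r−6=l.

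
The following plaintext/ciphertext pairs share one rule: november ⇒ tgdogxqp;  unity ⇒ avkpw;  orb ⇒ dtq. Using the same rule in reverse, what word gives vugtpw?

Two steps: reverse the string, then apply a Caesar shift of +2.
Undoing it on vugtpw: shift back: v−2=t, u−2=s, g−2=e, t−2=r, p−2=n, w−2=u → tsernu; then reverse → unrest.

unrest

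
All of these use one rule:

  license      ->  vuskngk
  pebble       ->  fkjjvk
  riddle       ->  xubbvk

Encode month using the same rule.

ewnpl

Treating letters as 0–25, the rule is x ↦ 9x + 0 (mod 26).
Applying it to month: m(12)→9·12+0≡4=e; o(14)→9·14+0≡22=w; n(13)→9·13+0≡13=n; t(19)→9·19+0≡15=p; h(7)→9·7+0≡11=l (all mod 26).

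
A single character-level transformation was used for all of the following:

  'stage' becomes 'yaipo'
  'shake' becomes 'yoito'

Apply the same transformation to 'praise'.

In stage: s→y is +6, t→a is +7, a→i is +8, g→p is +9 — the shift increases by 1 each position. Each letter shifts forward by (position + 6), i.e. 6, 7, 8, … — the shift grows by one for each successive letter.
On praise: p+6=v, r+7=y, a+8=i, i+9=r, s+10=c, e+11=p.

vyircp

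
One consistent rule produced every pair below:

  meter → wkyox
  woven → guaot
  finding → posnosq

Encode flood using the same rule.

It's a Vigenère-style cipher with numeric key [10,6,5]: position i shifts by key[i mod 3].
For flood: f+10=p, l+6=r, o+5=t, o+10=y, d+6=j.

prtyj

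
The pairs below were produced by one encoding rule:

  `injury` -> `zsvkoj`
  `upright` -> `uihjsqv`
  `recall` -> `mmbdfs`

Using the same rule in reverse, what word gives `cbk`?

The output letters match the input read backwards, each shifted +1: injury reversed is yrujni. Read the word backwards and shift each letter +1.
Reversing it on cbk: shift back: c−1=b, b−1=a, k−1=j → baj; then reverse → jab.

jab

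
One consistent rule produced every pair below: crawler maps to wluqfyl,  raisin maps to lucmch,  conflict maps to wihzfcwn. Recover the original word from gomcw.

Compare letters: c→w is +20, r→l is +20, a→u is +20 — a constant shift. It's a constant shift of +20 (ROT20).
Undoing it on gomcw: g−20=m, o−20=u, m−20=s, c−20=i, w−20=c.

music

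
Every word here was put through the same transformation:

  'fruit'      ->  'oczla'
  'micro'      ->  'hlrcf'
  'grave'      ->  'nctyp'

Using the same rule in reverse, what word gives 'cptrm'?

This is an affine cipher: with a=0,…,z=25, each position x becomes (25x+19) mod 26.
Decoding cptrm: c(2)→25·(2−19)≡17=r; p(15)→25·(15−19)≡4=e; t(19)→25·(19−19)≡0=a; r(17)→25·(17−19)≡2=c; m(12)→25·(12−19)≡7=h (all mod 26).

reach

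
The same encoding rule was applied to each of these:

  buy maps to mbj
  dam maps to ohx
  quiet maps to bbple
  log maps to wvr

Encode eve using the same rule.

The shift depends on letter class: consonant b→m is +11, but vowel u→b is +7. Two shifts are in play — +7 for a/e/i/o/u, +11 for every other letter.
For eve: e(vowel)+7=l, v(cons)+11=g, e(vowel)+7=l.

lgl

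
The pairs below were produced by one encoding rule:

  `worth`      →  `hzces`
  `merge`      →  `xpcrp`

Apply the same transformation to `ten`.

epy

Compare letters: w→h is +11, o→z is +11, r→c is +11 — a constant shift. Each letter is shifted forward by 11 in the alphabet (a Caesar shift of +11).
For ten: t+11=e, e+11=p, n+11=y.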